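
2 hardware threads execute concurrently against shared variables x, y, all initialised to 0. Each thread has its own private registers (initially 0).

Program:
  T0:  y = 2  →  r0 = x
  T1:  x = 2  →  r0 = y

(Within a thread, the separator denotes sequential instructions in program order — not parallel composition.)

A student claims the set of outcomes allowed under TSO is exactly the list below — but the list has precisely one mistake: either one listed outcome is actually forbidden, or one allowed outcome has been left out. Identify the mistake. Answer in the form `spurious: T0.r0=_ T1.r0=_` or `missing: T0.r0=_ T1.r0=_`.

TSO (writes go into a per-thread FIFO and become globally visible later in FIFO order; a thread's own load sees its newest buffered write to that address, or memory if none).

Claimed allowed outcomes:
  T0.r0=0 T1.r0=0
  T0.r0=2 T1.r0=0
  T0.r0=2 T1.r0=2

missing: T0.r0=0 T1.r0=2

outcome vector order: (T0.r0,T1.r0)
TSO (4): <0 0> <0 2> <2 0> <2 2>
TSO∖claimed = {<0 2>}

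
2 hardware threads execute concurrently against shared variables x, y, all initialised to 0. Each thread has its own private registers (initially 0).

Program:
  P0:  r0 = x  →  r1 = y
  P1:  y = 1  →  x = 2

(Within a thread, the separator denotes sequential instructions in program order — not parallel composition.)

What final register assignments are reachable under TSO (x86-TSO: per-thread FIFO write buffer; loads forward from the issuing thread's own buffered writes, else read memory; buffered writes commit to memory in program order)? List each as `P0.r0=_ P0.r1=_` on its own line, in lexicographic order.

outcome vector order: (P0.r0,P0.r1)
|TSO outcomes| = 3

P0.r0=0 P0.r1=0
P0.r0=0 P0.r1=1
P0.r0=2 P0.r1=1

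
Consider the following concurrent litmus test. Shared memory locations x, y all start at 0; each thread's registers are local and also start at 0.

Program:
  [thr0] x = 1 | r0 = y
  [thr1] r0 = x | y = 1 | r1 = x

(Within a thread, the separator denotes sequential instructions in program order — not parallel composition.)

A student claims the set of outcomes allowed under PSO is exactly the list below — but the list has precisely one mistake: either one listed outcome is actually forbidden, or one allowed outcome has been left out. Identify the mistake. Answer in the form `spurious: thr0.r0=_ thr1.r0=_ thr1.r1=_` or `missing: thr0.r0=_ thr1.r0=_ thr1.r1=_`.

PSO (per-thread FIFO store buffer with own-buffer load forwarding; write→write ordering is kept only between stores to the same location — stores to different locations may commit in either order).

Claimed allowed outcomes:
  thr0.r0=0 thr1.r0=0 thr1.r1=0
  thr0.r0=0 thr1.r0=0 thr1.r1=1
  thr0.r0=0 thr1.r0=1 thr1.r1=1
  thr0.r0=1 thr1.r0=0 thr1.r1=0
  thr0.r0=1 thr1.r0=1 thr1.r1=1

missing: thr0.r0=1 thr1.r0=0 thr1.r1=1

outcome vector order: (thr0.r0,thr1.r0,thr1.r1)
PSO (6): (0,0,0) (0,0,1) (0,1,1) (1,0,0) (1,0,1) (1,1,1)
PSO∖claimed = {(1,0,1)}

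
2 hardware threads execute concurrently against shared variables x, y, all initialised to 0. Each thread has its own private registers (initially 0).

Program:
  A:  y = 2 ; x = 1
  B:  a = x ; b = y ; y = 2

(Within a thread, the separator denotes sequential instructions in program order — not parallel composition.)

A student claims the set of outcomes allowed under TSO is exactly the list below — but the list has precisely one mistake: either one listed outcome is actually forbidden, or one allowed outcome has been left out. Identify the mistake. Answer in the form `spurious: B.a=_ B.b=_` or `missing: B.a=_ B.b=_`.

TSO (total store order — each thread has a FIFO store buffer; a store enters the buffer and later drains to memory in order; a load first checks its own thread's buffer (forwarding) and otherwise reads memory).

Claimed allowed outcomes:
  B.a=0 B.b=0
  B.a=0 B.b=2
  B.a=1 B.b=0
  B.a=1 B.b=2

outcome vector order: (B.a,B.b)
TSO (3): 0/0 0/2 1/2
claimed∖TSO = {1/0}

spurious: B.a=1 B.b=0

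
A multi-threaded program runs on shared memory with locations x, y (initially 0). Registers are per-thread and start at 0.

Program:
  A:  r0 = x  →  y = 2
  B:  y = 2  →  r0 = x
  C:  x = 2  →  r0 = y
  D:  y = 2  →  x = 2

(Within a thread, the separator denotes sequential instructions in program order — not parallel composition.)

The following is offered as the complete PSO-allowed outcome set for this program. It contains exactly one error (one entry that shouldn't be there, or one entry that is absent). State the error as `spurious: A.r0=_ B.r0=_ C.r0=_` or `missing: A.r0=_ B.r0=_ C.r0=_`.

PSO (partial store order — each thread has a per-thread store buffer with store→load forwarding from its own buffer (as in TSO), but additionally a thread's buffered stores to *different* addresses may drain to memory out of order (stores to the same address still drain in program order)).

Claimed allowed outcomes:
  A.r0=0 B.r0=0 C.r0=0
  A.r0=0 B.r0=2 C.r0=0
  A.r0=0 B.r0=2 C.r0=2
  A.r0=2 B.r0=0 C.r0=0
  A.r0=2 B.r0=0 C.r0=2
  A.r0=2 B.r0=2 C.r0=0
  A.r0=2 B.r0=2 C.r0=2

outcome vector order: (A.r0,B.r0,C.r0)
PSO (8): (0,0,0), (0,0,2), (0,2,0), (0,2,2), (2,0,0), (2,0,2), (2,2,0), (2,2,2)
PSO∖claimed = {(0,0,2)}

missing: A.r0=0 B.r0=0 C.r0=2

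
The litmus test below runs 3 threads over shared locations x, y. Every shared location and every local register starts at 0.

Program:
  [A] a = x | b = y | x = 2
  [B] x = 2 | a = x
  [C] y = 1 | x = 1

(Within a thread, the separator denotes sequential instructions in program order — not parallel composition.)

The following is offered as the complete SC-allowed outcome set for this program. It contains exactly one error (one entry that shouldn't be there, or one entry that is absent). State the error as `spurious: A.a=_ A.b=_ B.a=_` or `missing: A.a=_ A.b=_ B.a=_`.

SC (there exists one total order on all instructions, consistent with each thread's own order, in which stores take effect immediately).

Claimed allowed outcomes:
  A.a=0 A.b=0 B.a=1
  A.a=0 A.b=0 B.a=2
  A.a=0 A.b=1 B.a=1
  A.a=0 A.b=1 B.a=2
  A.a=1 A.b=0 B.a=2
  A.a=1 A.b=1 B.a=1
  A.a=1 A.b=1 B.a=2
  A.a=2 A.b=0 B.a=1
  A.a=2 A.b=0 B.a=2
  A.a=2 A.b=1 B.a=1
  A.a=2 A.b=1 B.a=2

spurious: A.a=1 A.b=0 B.a=2

outcome vector order: (A.a,A.b,B.a)
under SC → 001, 002, 011, 012, 111, 112, 201, 202, 211, 212
claimed∖SC = {102}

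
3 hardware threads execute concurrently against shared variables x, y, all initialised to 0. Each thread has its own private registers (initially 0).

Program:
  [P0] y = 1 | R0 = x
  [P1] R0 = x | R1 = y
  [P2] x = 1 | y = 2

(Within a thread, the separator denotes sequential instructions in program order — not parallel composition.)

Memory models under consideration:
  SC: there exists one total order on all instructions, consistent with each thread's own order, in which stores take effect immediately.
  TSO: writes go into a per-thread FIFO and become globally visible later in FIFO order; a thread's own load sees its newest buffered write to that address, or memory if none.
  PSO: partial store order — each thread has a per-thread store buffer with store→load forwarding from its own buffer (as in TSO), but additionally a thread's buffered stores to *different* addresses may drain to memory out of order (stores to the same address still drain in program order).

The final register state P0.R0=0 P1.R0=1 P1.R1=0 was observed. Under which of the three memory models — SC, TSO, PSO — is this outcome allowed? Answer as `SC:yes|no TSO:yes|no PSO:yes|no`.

outcome vector order: (P0.R0,P1.R0,P1.R1)
SC (11): <0 0 0>; <0 0 1>; <0 0 2>; <0 1 1>; <0 1 2>; <1 0 0>; <1 0 1>; <1 0 2>; <1 1 0>; <1 1 1>; <1 1 2>
TSO (12): <0 0 0>; <0 0 1>; <0 0 2>; <0 1 0>; <0 1 1>; <0 1 2>; <1 0 0>; <1 0 1>; <1 0 2>; <1 1 0>; <1 1 1>; <1 1 2>
PSO (12): <0 0 0>; <0 0 1>; <0 0 2>; <0 1 0>; <0 1 1>; <0 1 2>; <1 0 0>; <1 0 1>; <1 0 2>; <1 1 0>; <1 1 1>; <1 1 2>
target <0 1 0> ∈ {TSO,PSO}

SC:no TSO:yes PSO:yes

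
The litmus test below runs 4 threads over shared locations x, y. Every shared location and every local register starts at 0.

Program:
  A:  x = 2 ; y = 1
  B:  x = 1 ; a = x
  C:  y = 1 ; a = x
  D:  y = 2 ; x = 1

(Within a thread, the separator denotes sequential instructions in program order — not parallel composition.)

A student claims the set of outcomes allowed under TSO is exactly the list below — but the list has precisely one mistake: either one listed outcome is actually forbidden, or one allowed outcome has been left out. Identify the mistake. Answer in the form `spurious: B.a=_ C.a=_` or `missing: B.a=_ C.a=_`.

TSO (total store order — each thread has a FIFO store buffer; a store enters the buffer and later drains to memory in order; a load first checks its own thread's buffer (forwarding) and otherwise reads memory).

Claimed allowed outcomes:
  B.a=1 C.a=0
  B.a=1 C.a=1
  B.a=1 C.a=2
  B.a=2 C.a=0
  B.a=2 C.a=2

outcome vector order: (B.a,C.a)
TSO (6): 1/0 1/1 1/2 2/0 2/1 2/2
TSO∖claimed = {2/1}

missing: B.a=2 C.a=1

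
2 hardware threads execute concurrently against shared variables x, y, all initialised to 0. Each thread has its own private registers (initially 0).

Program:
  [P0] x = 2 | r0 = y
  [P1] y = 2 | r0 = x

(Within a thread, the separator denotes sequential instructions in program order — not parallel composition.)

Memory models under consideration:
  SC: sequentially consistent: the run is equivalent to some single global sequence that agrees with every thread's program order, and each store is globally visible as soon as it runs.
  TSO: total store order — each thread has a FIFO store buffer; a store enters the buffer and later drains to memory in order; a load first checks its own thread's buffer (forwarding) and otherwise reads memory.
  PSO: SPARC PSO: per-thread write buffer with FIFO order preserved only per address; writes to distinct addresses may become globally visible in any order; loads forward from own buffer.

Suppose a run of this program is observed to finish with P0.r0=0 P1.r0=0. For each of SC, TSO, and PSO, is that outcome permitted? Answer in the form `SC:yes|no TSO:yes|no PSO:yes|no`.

outcome vector order: (P0.r0,P1.r0)
[SC] allowed = {02 20 22}
[TSO] allowed = {00 02 20 22}
[PSO] allowed = {00 02 20 22}
target 00 ∈ {TSO,PSO}

SC:no TSO:yes PSO:yes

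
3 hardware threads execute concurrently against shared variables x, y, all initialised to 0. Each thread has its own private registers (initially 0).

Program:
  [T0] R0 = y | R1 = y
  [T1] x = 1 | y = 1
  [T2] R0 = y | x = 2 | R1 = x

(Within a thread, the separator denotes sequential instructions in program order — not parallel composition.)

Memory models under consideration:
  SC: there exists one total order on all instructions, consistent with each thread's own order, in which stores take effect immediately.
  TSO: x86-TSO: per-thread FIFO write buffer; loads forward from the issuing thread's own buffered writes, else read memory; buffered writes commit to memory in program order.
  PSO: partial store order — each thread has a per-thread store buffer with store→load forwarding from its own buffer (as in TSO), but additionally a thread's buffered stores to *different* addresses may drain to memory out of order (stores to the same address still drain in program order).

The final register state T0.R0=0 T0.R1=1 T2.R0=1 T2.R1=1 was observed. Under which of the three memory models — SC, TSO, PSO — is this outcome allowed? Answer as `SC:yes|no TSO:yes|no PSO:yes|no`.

outcome vector order: (T0.R0,T0.R1,T2.R0,T2.R1)
SC: 9 outcomes — {0/0/0/1; 0/0/0/2; 0/0/1/2; 0/1/0/1; 0/1/0/2; 0/1/1/2; 1/1/0/1; 1/1/0/2; 1/1/1/2}
TSO: 9 outcomes — {0/0/0/1; 0/0/0/2; 0/0/1/2; 0/1/0/1; 0/1/0/2; 0/1/1/2; 1/1/0/1; 1/1/0/2; 1/1/1/2}
PSO: 12 outcomes — {0/0/0/1; 0/0/0/2; 0/0/1/1; 0/0/1/2; 0/1/0/1; 0/1/0/2; 0/1/1/1; 0/1/1/2; 1/1/0/1; 1/1/0/2; 1/1/1/1; 1/1/1/2}
target 0/1/1/1 ∈ {PSO}

SC:no TSO:no PSO:yes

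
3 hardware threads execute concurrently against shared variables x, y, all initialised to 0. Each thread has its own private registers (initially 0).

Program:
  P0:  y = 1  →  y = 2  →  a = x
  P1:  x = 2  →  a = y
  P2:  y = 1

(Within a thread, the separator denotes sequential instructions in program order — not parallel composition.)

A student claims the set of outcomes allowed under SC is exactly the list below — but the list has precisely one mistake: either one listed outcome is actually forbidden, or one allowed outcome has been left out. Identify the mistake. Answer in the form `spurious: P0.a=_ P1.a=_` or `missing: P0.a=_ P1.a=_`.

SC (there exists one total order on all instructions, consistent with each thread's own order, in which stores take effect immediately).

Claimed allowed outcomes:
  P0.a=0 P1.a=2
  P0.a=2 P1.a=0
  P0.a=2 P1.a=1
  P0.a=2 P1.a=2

missing: P0.a=0 P1.a=1

outcome vector order: (P0.a,P1.a)
SC (5): 01, 02, 20, 21, 22
SC∖claimed = {01}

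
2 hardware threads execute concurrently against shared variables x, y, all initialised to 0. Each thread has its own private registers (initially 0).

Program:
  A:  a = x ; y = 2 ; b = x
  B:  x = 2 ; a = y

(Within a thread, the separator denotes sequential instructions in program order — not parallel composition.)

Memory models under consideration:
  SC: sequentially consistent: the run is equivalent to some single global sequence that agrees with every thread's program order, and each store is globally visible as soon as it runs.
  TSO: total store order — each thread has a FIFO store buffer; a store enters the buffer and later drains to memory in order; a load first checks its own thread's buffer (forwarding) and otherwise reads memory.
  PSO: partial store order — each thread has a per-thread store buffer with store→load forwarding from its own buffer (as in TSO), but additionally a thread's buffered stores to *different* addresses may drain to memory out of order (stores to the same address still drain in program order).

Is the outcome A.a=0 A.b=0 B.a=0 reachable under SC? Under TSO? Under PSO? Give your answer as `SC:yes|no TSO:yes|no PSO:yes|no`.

SC:no TSO:yes PSO:yes

outcome vector order: (A.a,A.b,B.a)
SC: 5 outcomes — {(0,0,2) (0,2,0) (0,2,2) (2,2,0) (2,2,2)}
TSO: 6 outcomes — {(0,0,0) (0,0,2) (0,2,0) (0,2,2) (2,2,0) (2,2,2)}
PSO: 6 outcomes — {(0,0,0) (0,0,2) (0,2,0) (0,2,2) (2,2,0) (2,2,2)}
target (0,0,0) ∈ {TSO,PSO}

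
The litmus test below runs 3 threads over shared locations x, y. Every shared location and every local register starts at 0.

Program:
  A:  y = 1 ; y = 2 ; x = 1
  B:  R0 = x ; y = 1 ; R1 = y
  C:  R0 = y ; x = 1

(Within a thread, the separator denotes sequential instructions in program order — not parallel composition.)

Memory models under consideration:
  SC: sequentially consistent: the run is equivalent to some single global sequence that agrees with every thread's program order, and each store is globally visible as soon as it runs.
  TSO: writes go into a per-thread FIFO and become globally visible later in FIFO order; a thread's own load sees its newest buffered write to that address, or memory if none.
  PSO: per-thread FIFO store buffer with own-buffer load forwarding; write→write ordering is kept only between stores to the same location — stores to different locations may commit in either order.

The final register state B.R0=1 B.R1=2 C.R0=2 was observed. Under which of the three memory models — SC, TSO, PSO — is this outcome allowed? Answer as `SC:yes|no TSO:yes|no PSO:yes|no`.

SC:no TSO:no PSO:yes

outcome vector order: (B.R0,B.R1,C.R0)
SC: 11 outcomes — {0/1/0 0/1/1 0/1/2 0/2/0 0/2/1 0/2/2 1/1/0 1/1/1 1/1/2 1/2/0 1/2/1}
TSO: 11 outcomes — {0/1/0 0/1/1 0/1/2 0/2/0 0/2/1 0/2/2 1/1/0 1/1/1 1/1/2 1/2/0 1/2/1}
PSO: 12 outcomes — {0/1/0 0/1/1 0/1/2 0/2/0 0/2/1 0/2/2 1/1/0 1/1/1 1/1/2 1/2/0 1/2/1 1/2/2}
target 1/2/2 ∈ {PSO}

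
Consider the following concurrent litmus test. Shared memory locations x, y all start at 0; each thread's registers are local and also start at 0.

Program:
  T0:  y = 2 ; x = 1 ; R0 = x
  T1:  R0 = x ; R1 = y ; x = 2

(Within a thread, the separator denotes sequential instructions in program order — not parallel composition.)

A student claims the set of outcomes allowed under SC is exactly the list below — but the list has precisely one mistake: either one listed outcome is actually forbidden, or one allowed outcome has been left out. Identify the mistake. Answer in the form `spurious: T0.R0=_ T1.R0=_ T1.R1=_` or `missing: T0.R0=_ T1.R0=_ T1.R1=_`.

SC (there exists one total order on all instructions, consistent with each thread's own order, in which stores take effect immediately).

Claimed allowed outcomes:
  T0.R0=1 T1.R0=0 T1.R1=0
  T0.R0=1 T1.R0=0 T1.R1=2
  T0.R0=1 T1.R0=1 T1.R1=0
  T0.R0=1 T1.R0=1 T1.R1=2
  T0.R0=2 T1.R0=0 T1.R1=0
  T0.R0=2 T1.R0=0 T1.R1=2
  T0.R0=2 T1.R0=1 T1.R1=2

outcome vector order: (T0.R0,T1.R0,T1.R1)
[SC] allowed = {1/0/0 1/0/2 1/1/2 2/0/0 2/0/2 2/1/2}
claimed∖SC = {1/1/0}

spurious: T0.R0=1 T1.R0=1 T1.R1=0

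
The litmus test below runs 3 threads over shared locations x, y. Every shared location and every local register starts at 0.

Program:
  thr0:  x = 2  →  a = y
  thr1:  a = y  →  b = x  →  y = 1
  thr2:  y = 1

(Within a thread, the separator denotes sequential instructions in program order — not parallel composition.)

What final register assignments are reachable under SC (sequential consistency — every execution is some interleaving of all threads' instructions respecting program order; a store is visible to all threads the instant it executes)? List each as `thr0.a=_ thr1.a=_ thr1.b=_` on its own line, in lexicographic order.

outcome vector order: (thr0.a,thr1.a,thr1.b)
|SC outcomes| = 7

thr0.a=0 thr1.a=0 thr1.b=0
thr0.a=0 thr1.a=0 thr1.b=2
thr0.a=0 thr1.a=1 thr1.b=2
thr0.a=1 thr1.a=0 thr1.b=0
thr0.a=1 thr1.a=0 thr1.b=2
thr0.a=1 thr1.a=1 thr1.b=0
thr0.a=1 thr1.a=1 thr1.b=2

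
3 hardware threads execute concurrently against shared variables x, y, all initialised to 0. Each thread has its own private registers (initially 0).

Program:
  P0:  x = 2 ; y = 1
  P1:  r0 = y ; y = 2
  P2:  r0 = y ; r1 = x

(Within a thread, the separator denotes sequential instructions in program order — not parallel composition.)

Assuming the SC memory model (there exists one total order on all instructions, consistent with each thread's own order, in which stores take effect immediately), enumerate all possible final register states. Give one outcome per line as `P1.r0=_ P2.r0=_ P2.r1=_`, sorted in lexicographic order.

outcome vector order: (P1.r0,P2.r0,P2.r1)
|SC outcomes| = 9

P1.r0=0 P2.r0=0 P2.r1=0
P1.r0=0 P2.r0=0 P2.r1=2
P1.r0=0 P2.r0=1 P2.r1=2
P1.r0=0 P2.r0=2 P2.r1=0
P1.r0=0 P2.r0=2 P2.r1=2
P1.r0=1 P2.r0=0 P2.r1=0
P1.r0=1 P2.r0=0 P2.r1=2
P1.r0=1 P2.r0=1 P2.r1=2
P1.r0=1 P2.r0=2 P2.r1=2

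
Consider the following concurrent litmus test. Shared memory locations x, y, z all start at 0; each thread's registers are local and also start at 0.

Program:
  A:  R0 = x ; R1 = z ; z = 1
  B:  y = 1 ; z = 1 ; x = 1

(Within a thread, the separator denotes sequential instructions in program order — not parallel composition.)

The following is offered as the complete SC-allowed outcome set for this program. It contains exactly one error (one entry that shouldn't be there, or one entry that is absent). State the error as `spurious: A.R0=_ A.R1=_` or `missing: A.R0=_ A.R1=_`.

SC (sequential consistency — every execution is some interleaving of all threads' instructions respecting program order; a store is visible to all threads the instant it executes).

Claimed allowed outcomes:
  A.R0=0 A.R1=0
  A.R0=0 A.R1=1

missing: A.R0=1 A.R1=1

outcome vector order: (A.R0,A.R1)
SC (3): 0/0, 0/1, 1/1
SC∖claimed = {1/1}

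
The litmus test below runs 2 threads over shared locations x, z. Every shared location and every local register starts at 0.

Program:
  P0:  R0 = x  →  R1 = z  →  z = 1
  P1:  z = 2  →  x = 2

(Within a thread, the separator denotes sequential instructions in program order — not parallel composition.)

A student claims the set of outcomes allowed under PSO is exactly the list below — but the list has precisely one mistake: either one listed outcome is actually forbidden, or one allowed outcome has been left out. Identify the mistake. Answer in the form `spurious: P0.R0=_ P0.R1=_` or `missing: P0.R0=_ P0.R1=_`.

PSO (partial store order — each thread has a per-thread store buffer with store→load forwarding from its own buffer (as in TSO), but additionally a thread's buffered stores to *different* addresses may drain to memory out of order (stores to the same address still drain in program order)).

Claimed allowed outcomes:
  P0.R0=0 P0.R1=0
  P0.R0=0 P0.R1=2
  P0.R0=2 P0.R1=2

outcome vector order: (P0.R0,P0.R1)
under PSO → 00 02 20 22
PSO∖claimed = {20}

missing: P0.R0=2 P0.R1=0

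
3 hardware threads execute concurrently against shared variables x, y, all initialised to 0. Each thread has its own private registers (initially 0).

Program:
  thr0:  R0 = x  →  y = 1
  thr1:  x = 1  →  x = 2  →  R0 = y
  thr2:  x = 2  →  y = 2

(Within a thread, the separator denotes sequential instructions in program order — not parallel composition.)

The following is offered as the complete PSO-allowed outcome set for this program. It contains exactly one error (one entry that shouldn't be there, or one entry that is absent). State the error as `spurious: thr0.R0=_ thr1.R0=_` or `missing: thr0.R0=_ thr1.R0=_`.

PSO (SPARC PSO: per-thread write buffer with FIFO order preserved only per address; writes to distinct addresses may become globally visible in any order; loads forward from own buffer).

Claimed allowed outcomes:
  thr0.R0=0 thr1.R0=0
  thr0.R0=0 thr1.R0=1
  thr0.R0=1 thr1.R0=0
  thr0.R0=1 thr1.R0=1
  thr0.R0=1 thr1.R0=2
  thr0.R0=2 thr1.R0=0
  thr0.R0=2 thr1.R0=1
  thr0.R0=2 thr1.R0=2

missing: thr0.R0=0 thr1.R0=2

outcome vector order: (thr0.R0,thr1.R0)
PSO: 9 outcomes — {00; 01; 02; 10; 11; 12; 20; 21; 22}
PSO∖claimed = {02}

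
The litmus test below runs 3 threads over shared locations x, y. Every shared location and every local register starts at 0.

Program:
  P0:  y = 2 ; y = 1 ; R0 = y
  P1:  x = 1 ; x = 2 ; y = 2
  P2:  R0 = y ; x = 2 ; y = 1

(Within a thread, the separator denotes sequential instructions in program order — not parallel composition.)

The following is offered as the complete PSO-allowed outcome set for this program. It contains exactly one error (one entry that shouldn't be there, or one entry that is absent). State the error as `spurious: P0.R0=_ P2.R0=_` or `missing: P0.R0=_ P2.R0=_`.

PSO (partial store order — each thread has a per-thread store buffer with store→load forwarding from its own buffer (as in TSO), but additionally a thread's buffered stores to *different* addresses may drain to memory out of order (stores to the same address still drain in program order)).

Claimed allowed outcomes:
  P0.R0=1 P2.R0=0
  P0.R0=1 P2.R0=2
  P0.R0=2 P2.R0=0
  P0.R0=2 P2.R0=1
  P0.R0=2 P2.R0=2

missing: P0.R0=1 P2.R0=1

outcome vector order: (P0.R0,P2.R0)
PSO: 6 outcomes — {<1 0> <1 1> <1 2> <2 0> <2 1> <2 2>}
PSO∖claimed = {<1 1>}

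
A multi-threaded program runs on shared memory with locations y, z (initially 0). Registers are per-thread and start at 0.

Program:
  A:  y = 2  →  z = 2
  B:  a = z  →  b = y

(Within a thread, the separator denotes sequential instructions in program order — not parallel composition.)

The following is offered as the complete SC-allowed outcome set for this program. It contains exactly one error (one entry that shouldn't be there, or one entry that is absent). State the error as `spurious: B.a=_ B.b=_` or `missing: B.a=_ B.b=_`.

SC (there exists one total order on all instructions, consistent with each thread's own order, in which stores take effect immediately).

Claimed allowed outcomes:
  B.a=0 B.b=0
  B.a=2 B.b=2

missing: B.a=0 B.b=2

outcome vector order: (B.a,B.b)
[SC] allowed = {0/0 0/2 2/2}
SC∖claimed = {0/2}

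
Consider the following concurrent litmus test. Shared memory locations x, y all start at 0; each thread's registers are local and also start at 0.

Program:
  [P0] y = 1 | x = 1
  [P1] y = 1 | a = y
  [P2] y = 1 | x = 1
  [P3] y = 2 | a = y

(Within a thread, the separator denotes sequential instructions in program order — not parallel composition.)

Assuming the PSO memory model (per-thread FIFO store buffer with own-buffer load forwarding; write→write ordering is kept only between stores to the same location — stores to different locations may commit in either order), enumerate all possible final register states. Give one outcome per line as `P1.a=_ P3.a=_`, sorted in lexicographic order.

P1.a=1 P3.a=1
P1.a=1 P3.a=2
P1.a=2 P3.a=1
P1.a=2 P3.a=2

outcome vector order: (P1.a,P3.a)
|PSO outcomes| = 4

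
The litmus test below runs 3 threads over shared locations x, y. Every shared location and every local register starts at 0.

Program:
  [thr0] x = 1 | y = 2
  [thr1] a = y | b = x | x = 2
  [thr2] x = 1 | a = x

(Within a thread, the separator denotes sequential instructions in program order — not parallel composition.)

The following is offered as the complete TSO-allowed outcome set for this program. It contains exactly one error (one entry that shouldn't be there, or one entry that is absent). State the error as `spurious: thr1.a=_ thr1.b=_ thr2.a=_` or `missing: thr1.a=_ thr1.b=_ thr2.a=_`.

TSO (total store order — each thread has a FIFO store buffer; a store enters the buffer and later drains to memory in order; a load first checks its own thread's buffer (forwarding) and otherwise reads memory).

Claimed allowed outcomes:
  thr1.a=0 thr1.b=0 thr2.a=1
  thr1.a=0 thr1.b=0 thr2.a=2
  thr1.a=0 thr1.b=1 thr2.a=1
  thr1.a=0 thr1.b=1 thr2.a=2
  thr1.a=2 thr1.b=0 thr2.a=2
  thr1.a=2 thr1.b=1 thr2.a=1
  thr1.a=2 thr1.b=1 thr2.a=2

spurious: thr1.a=2 thr1.b=0 thr2.a=2

outcome vector order: (thr1.a,thr1.b,thr2.a)
[TSO] allowed = {001, 002, 011, 012, 211, 212}
claimed∖TSO = {202}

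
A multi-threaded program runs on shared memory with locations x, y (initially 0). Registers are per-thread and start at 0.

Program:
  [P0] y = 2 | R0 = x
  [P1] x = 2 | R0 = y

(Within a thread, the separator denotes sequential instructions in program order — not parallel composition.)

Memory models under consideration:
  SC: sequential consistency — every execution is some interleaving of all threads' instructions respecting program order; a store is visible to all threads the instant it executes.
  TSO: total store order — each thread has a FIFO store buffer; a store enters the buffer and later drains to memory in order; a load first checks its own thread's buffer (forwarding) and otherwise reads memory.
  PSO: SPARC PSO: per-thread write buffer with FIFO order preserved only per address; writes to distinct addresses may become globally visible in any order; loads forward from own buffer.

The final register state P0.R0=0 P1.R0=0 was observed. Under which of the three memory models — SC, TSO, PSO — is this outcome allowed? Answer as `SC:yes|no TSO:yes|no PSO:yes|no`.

SC:no TSO:yes PSO:yes

outcome vector order: (P0.R0,P1.R0)
under SC → (0,2), (2,0), (2,2)
under TSO → (0,0), (0,2), (2,0), (2,2)
under PSO → (0,0), (0,2), (2,0), (2,2)
target (0,0) ∈ {TSO,PSO}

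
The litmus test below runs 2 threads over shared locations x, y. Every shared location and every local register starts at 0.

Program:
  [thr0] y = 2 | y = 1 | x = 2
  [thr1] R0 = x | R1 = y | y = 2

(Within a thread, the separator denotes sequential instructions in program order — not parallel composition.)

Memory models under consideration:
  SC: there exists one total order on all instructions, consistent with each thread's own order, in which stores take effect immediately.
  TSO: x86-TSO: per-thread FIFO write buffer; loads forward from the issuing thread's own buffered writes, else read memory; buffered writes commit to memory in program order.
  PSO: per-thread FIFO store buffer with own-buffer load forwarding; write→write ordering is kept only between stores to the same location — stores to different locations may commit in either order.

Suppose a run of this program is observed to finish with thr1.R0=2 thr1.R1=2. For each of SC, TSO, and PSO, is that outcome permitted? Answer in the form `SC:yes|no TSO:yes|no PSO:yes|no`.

outcome vector order: (thr1.R0,thr1.R1)
[SC] allowed = {0/0 0/1 0/2 2/1}
[TSO] allowed = {0/0 0/1 0/2 2/1}
[PSO] allowed = {0/0 0/1 0/2 2/0 2/1 2/2}
target 2/2 ∈ {PSO}

SC:no TSO:no PSO:yes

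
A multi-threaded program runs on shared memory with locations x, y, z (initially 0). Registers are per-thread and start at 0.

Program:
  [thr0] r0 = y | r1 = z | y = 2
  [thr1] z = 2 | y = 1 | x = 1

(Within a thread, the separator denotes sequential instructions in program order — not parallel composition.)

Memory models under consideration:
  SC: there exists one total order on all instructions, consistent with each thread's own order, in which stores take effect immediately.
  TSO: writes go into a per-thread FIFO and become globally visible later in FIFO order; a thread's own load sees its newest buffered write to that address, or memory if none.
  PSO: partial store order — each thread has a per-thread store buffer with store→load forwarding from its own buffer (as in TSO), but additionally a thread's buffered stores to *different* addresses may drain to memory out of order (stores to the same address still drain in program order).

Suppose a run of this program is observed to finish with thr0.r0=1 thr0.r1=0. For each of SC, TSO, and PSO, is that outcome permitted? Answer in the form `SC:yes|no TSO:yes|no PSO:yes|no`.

outcome vector order: (thr0.r0,thr0.r1)
[SC] allowed = {0/0; 0/2; 1/2}
[TSO] allowed = {0/0; 0/2; 1/2}
[PSO] allowed = {0/0; 0/2; 1/0; 1/2}
target 1/0 ∈ {PSO}

SC:no TSO:no PSO:yes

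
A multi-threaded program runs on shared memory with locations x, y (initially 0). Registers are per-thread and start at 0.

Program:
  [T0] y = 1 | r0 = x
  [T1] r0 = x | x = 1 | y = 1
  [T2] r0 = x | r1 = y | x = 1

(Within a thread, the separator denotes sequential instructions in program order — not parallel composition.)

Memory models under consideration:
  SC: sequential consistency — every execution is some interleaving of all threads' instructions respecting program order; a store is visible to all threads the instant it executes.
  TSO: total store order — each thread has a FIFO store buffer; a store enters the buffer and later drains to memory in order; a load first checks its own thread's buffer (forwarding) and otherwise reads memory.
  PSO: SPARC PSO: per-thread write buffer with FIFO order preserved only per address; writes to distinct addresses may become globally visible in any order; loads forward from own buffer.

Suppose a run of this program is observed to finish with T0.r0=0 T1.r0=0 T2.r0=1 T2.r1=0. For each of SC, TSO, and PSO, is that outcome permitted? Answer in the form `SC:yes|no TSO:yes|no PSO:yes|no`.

SC:no TSO:yes PSO:yes

outcome vector order: (T0.r0,T1.r0,T2.r0,T2.r1)
[SC] allowed = {0/0/0/0; 0/0/0/1; 0/0/1/1; 0/1/0/0; 0/1/0/1; 1/0/0/0; 1/0/0/1; 1/0/1/0; 1/0/1/1; 1/1/0/0; 1/1/0/1}
[TSO] allowed = {0/0/0/0; 0/0/0/1; 0/0/1/0; 0/0/1/1; 0/1/0/0; 0/1/0/1; 1/0/0/0; 1/0/0/1; 1/0/1/0; 1/0/1/1; 1/1/0/0; 1/1/0/1}
[PSO] allowed = {0/0/0/0; 0/0/0/1; 0/0/1/0; 0/0/1/1; 0/1/0/0; 0/1/0/1; 1/0/0/0; 1/0/0/1; 1/0/1/0; 1/0/1/1; 1/1/0/0; 1/1/0/1}
target 0/0/1/0 ∈ {TSO,PSO}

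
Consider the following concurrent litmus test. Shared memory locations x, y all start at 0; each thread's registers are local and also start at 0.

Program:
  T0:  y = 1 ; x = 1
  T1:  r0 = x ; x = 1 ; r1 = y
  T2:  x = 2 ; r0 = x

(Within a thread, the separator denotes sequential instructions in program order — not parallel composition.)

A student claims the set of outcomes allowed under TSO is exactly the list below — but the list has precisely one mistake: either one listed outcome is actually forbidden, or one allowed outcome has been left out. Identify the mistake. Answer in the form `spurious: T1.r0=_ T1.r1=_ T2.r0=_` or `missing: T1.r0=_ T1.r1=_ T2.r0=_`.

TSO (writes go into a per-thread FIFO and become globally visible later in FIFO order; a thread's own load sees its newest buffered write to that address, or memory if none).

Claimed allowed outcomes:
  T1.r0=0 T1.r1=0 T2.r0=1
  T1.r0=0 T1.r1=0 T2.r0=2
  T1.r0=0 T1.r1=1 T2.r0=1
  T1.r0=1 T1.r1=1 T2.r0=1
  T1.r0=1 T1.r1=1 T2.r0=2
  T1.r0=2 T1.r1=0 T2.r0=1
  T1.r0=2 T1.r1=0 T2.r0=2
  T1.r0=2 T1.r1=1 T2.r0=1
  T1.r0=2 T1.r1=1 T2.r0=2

missing: T1.r0=0 T1.r1=1 T2.r0=2

outcome vector order: (T1.r0,T1.r1,T2.r0)
TSO: 10 outcomes — {001; 002; 011; 012; 111; 112; 201; 202; 211; 212}
TSO∖claimed = {012}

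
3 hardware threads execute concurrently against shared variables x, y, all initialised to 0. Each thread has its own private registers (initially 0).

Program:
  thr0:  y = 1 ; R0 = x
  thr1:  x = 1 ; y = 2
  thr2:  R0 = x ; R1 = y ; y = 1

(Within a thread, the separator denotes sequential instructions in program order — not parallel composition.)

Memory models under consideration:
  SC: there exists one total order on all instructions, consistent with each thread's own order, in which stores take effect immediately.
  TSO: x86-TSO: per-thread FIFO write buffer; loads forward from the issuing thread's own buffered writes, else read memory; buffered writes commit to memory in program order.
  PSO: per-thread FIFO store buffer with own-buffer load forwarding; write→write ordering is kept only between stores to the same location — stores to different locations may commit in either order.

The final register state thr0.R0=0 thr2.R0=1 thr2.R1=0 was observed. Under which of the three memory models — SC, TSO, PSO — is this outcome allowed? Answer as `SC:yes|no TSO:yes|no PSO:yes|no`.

SC:no TSO:yes PSO:yes

outcome vector order: (thr0.R0,thr2.R0,thr2.R1)
SC (11): 000 001 002 011 012 100 101 102 110 111 112
TSO (12): 000 001 002 010 011 012 100 101 102 110 111 112
PSO (12): 000 001 002 010 011 012 100 101 102 110 111 112
target 010 ∈ {TSO,PSO}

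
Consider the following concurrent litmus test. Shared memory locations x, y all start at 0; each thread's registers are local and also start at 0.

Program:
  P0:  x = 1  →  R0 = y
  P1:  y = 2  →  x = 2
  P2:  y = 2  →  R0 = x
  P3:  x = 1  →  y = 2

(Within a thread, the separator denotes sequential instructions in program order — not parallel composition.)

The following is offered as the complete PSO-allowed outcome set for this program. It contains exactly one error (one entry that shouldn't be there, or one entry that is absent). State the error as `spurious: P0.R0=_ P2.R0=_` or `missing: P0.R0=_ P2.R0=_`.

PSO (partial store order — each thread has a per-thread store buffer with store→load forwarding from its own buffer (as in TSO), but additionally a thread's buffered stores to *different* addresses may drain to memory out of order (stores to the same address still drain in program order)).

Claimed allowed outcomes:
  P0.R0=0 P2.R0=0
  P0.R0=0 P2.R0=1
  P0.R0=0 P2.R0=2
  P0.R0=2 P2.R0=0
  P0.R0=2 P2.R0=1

outcome vector order: (P0.R0,P2.R0)
under PSO → <0 0>; <0 1>; <0 2>; <2 0>; <2 1>; <2 2>
PSO∖claimed = {<2 2>}

missing: P0.R0=2 P2.R0=2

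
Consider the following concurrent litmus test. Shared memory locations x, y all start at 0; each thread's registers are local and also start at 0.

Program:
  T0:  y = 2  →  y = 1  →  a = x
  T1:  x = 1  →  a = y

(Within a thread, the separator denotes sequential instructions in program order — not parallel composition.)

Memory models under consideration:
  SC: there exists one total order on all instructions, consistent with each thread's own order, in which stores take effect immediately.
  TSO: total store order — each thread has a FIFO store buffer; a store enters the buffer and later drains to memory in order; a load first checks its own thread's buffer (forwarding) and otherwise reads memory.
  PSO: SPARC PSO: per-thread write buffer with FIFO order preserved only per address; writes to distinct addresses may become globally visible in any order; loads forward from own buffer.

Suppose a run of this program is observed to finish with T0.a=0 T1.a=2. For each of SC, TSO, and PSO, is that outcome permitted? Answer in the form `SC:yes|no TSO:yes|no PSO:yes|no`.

SC:no TSO:yes PSO:yes

outcome vector order: (T0.a,T1.a)
under SC → <0 1> <1 0> <1 1> <1 2>
under TSO → <0 0> <0 1> <0 2> <1 0> <1 1> <1 2>
under PSO → <0 0> <0 1> <0 2> <1 0> <1 1> <1 2>
target <0 2> ∈ {TSO,PSO}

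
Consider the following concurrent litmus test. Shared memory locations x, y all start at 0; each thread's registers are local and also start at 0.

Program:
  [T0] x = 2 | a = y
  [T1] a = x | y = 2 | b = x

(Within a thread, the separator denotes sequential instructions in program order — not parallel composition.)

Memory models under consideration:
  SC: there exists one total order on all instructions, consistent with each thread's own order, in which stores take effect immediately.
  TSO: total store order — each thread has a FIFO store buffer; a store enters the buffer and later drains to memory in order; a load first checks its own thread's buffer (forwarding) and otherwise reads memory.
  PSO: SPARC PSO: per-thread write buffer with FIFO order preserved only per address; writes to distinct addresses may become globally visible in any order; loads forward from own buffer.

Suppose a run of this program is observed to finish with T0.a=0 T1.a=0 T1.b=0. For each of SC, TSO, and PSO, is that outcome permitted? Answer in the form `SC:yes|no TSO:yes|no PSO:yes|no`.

outcome vector order: (T0.a,T1.a,T1.b)
[SC] allowed = {002; 022; 200; 202; 222}
[TSO] allowed = {000; 002; 022; 200; 202; 222}
[PSO] allowed = {000; 002; 022; 200; 202; 222}
target 000 ∈ {TSO,PSO}

SC:no TSO:yes PSO:yes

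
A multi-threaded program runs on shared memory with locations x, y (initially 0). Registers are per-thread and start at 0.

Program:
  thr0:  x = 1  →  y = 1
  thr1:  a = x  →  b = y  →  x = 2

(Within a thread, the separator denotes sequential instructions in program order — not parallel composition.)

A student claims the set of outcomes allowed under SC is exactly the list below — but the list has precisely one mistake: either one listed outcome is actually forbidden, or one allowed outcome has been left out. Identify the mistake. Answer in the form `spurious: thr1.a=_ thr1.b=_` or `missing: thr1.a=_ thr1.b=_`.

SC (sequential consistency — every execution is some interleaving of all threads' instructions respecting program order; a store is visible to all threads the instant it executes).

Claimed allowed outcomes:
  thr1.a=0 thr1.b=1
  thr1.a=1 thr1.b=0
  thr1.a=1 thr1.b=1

missing: thr1.a=0 thr1.b=0

outcome vector order: (thr1.a,thr1.b)
[SC] allowed = {<0 0>, <0 1>, <1 0>, <1 1>}
SC∖claimed = {<0 0>}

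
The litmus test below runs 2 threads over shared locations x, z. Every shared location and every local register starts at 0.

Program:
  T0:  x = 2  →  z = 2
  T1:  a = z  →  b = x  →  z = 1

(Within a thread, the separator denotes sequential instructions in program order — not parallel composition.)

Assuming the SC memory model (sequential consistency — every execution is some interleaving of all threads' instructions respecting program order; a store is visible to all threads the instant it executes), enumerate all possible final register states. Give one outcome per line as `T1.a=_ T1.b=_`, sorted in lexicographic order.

outcome vector order: (T1.a,T1.b)
|SC outcomes| = 3

T1.a=0 T1.b=0
T1.a=0 T1.b=2
T1.a=2 T1.b=2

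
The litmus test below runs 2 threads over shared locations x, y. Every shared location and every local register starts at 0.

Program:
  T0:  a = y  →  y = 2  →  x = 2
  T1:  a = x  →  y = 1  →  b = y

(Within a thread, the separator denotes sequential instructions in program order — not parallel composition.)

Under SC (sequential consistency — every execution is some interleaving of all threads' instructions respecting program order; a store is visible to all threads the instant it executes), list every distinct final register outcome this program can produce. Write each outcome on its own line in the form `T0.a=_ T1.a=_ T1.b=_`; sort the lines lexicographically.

T0.a=0 T1.a=0 T1.b=1
T0.a=0 T1.a=0 T1.b=2
T0.a=0 T1.a=2 T1.b=1
T0.a=1 T1.a=0 T1.b=1
T0.a=1 T1.a=0 T1.b=2

outcome vector order: (T0.a,T1.a,T1.b)
|SC outcomes| = 5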